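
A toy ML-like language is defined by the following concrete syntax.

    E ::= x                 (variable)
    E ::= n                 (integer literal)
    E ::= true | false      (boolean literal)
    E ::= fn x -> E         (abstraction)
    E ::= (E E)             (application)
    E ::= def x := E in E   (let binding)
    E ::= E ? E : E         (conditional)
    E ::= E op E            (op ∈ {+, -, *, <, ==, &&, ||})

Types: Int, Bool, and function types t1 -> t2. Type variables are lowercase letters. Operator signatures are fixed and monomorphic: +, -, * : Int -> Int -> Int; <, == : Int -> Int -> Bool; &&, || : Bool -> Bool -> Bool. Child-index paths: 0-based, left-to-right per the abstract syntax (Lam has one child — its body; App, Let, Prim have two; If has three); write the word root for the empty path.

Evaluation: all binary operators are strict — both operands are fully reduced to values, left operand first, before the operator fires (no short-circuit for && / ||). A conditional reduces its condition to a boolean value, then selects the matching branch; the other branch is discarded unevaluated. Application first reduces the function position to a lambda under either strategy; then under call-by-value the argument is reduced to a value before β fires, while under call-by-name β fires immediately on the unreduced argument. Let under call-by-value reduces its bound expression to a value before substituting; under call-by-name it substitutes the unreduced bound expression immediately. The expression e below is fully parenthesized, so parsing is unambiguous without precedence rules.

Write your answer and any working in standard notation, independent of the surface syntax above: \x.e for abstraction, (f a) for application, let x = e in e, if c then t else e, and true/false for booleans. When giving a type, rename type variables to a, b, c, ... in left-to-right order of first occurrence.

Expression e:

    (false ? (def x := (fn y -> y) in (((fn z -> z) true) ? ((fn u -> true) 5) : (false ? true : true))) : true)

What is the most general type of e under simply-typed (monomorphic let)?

Derivation:
  unify Bool ~ Bool
y : a
\y._ : a -> a
let x : a -> a
z : b
\z._ : b -> b
  unify b -> b ~ Bool -> c
  unify b ~ Bool
  unify Bool ~ c
_ _ : Bool
  unify Bool ~ Bool
\u._ : d -> Bool
  unify d -> Bool ~ Int -> e
  unify d ~ Int
  unify Bool ~ e
_ _ : Bool
  unify Bool ~ Bool
  unify Bool ~ Bool
  unify Bool ~ Bool
  unify Bool ~ Bool

Answer: Bool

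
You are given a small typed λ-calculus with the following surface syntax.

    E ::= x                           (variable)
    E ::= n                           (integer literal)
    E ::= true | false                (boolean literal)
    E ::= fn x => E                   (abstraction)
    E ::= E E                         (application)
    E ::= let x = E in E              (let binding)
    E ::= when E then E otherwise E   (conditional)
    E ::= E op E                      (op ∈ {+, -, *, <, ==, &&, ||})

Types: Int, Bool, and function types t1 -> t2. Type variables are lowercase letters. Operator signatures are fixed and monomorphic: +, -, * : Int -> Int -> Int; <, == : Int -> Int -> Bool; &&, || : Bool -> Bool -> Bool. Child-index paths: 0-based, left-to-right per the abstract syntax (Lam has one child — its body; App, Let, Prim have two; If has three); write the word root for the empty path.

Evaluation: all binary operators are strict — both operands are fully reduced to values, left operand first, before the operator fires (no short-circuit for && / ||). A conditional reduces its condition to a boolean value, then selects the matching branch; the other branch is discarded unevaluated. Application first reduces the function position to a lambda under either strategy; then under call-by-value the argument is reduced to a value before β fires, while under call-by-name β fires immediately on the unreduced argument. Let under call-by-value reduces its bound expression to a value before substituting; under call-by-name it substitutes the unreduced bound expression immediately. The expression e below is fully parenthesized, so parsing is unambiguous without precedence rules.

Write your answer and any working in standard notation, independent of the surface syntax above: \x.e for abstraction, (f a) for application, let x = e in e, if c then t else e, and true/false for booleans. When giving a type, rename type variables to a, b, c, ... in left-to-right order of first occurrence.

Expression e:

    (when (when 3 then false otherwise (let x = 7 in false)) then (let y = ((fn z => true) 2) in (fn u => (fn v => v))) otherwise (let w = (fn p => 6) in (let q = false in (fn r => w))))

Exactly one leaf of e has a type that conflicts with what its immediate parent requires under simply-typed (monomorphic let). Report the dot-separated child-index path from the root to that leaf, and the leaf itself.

Working:
  unify Int ~ Bool
  FAIL: mismatch Int ~ Bool

Answer: 0.0 : 3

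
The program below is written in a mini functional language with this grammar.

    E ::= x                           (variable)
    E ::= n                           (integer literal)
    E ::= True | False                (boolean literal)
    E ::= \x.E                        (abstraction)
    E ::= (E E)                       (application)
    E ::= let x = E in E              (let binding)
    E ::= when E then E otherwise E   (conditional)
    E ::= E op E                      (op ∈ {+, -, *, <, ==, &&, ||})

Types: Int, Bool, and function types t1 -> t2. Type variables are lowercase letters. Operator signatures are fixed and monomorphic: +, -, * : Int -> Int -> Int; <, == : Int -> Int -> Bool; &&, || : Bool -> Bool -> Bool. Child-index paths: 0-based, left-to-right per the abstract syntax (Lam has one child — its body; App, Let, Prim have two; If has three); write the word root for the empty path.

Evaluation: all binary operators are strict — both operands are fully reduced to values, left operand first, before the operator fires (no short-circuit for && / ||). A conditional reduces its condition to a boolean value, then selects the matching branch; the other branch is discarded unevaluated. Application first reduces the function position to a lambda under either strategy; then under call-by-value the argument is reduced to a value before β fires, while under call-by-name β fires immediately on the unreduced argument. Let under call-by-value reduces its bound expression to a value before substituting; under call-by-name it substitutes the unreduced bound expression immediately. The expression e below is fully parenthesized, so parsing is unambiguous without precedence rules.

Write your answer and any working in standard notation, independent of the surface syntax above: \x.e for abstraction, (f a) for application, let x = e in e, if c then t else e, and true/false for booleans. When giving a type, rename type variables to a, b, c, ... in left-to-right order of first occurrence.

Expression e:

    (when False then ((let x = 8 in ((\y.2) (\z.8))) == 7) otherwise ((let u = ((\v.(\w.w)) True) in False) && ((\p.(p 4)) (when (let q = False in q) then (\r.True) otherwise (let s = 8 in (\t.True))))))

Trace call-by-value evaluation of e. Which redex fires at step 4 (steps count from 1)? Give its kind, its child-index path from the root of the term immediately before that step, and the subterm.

Trace:
step 0: (if false then ((let x = 8 in ((\y.2) (\z.8))) == 7) else ((let u = ((\v.(\w.w)) true) in false) && ((\p.(p 4)) (if (let q = false in q) then (\r.true) else (let s = 8 in (\t.true))))))
step 1: [if@root] ((let u = ((\v.(\w.w)) true) in false) && ((\p.(p 4)) (if (let q = false in q) then (\r.true) else (let s = 8 in (\t.true)))))
step 2: [beta@0.0] ((let u = (\w.w) in false) && ((\p.(p 4)) (if (let q = false in q) then (\r.true) else (let s = 8 in (\t.true)))))
step 3: [let@0] (false && ((\p.(p 4)) (if (let q = false in q) then (\r.true) else (let s = 8 in (\t.true)))))
step 4: [let@1.1.0] (false && ((\p.(p 4)) (if false then (\r.true) else (let s = 8 in (\t.true)))))

Answer: let at 1.1.0 : (let q = false in q)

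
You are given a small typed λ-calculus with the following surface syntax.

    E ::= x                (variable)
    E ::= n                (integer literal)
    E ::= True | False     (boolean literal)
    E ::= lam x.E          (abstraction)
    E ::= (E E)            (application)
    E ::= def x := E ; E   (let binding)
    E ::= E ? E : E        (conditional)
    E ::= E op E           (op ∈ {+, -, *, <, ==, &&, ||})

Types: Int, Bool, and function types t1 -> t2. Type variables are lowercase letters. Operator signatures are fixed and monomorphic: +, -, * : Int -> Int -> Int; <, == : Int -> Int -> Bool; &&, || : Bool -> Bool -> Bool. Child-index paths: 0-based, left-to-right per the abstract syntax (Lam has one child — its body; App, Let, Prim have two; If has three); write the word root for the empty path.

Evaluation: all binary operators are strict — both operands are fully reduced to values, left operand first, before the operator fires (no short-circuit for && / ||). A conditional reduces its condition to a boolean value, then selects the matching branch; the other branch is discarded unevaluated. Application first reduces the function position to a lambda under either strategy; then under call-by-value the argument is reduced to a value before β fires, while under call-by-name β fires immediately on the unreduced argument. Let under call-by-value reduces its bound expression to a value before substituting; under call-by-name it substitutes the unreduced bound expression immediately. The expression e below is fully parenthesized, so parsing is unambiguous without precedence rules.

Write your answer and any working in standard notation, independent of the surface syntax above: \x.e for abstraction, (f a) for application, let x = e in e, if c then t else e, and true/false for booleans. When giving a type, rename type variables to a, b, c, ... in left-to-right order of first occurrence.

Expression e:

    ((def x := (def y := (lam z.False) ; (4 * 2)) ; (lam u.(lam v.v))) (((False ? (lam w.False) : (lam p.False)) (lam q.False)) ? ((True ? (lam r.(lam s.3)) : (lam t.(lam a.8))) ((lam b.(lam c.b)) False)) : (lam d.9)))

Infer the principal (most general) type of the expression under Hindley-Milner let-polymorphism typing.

Working:
\z._ : a -> Bool
let y : forall. a -> Bool
  unify Int ~ Int
  unify Int ~ Int
let x : Int
v : c
\v._ : c -> c
\u._ : b -> c -> c
  unify Bool ~ Bool
\w._ : d -> Bool
\p._ : e -> Bool
  unify d -> Bool ~ e -> Bool
  unify d ~ e
  unify Bool ~ Bool
\q._ : f -> Bool
  unify e -> Bool ~ (f -> Bool) -> g
  unify e ~ f -> Bool
  unify Bool ~ g
_ _ : Bool
  unify Bool ~ Bool
  unify Bool ~ Bool
\s._ : i -> Int
\r._ : h -> i -> Int
\a._ : k -> Int
\t._ : j -> k -> Int
  unify h -> i -> Int ~ j -> k -> Int
  unify h ~ j
  unify i -> Int ~ k -> Int
  unify i ~ k
  unify Int ~ Int
b : l
\c._ : m -> l
\b._ : l -> m -> l
  unify l -> m -> l ~ Bool -> n
  unify l ~ Bool
  unify m -> Bool ~ n
_ _ : m -> Bool
  unify j -> k -> Int ~ (m -> Bool) -> o
  unify j ~ m -> Bool
  unify k -> Int ~ o
_ _ : k -> Int
\d._ : p -> Int
  unify k -> Int ~ p -> Int
  unify k ~ p
  unify Int ~ Int
  unify b -> c -> c ~ (p -> Int) -> q
  unify b ~ p -> Int
  unify c -> c ~ q
_ _ : c -> c

Answer: a -> a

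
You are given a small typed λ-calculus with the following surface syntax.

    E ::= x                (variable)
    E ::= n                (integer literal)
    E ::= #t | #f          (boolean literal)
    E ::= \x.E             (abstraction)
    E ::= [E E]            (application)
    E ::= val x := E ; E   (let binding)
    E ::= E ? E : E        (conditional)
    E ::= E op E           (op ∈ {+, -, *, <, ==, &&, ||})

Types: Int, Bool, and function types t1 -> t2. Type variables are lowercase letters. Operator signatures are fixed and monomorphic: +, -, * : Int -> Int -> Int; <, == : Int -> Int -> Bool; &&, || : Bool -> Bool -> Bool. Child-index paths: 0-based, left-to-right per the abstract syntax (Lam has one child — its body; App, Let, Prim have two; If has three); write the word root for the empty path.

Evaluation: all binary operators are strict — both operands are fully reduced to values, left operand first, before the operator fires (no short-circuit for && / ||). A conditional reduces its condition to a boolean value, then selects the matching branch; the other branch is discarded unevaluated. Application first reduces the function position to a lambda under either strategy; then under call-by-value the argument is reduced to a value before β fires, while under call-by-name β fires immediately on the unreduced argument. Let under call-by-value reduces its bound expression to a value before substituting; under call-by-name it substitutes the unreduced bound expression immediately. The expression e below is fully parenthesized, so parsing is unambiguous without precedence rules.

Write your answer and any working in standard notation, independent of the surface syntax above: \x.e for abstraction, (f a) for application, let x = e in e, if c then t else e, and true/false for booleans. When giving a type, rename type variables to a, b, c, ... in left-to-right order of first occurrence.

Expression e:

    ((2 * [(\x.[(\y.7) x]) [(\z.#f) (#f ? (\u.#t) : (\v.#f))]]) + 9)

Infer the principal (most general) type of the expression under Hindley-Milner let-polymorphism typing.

Working:
  unify Int ~ Int
\y._ : b -> Int
x : a
  unify b -> Int ~ a -> c
  unify b ~ a
  unify Int ~ c
_ _ : Int
\x._ : a -> Int
\z._ : d -> Bool
  unify Bool ~ Bool
\u._ : e -> Bool
\v._ : f -> Bool
  unify e -> Bool ~ f -> Bool
  unify e ~ f
  unify Bool ~ Bool
  unify d -> Bool ~ (f -> Bool) -> g
  unify d ~ f -> Bool
  unify Bool ~ g
_ _ : Bool
  unify a -> Int ~ Bool -> h
  unify a ~ Bool
  unify Int ~ h
_ _ : Int
  unify Int ~ Int
  unify Int ~ Int
  unify Int ~ Int

Answer: Int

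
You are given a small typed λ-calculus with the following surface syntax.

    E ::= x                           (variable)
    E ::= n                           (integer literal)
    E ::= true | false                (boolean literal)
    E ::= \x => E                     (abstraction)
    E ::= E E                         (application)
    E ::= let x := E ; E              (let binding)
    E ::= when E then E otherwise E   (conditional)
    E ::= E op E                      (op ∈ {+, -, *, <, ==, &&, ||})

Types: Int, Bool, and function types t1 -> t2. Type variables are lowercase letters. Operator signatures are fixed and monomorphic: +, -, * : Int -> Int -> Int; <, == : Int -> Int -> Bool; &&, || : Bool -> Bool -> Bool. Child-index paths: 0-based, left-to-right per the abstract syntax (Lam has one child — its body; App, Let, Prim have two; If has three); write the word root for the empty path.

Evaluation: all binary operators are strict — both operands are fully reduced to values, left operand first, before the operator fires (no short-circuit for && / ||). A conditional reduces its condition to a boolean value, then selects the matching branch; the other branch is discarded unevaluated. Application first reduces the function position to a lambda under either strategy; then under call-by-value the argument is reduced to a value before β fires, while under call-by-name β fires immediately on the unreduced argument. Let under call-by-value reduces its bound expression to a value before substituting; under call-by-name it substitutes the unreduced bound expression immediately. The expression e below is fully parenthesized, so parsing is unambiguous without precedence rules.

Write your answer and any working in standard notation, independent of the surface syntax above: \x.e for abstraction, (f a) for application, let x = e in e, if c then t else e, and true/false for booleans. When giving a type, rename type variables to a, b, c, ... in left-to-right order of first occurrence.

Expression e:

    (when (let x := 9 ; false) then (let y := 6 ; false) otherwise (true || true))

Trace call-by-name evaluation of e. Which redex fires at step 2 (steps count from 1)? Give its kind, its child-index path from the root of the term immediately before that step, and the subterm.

Working:
step 0: (if (let x = 9 in false) then (let y = 6 in false) else (true || true))
step 1: [let@0] (if false then (let y = 6 in false) else (true || true))
step 2: [if@root] (true || true)

Answer: if at root : (if false then (let y = 6 in false) else (true || true))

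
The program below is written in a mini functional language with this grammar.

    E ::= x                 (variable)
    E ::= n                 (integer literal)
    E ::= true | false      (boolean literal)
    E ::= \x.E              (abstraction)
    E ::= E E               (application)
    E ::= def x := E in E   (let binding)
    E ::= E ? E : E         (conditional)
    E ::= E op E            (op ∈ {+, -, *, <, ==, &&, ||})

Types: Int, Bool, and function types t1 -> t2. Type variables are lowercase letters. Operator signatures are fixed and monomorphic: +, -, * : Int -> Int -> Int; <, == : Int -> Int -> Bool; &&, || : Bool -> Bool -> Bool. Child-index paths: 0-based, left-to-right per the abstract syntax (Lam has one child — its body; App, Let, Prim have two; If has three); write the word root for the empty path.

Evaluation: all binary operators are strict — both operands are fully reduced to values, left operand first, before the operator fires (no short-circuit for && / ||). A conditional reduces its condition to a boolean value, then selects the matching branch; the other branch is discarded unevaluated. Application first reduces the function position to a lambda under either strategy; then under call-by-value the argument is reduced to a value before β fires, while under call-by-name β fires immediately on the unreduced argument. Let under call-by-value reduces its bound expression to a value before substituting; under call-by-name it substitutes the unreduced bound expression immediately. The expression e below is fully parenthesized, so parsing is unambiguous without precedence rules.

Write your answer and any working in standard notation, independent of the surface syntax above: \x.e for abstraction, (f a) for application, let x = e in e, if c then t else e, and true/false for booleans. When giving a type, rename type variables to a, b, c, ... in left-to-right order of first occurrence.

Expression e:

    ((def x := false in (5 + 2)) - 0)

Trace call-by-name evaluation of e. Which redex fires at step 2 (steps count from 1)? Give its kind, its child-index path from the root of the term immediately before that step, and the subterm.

Derivation:
step 0: ((let x = false in (5 + 2)) - 0)
step 1: [let@0] ((5 + 2) - 0)
step 2: [delta@0] (7 - 0)

Answer: delta at 0 : (5 + 2)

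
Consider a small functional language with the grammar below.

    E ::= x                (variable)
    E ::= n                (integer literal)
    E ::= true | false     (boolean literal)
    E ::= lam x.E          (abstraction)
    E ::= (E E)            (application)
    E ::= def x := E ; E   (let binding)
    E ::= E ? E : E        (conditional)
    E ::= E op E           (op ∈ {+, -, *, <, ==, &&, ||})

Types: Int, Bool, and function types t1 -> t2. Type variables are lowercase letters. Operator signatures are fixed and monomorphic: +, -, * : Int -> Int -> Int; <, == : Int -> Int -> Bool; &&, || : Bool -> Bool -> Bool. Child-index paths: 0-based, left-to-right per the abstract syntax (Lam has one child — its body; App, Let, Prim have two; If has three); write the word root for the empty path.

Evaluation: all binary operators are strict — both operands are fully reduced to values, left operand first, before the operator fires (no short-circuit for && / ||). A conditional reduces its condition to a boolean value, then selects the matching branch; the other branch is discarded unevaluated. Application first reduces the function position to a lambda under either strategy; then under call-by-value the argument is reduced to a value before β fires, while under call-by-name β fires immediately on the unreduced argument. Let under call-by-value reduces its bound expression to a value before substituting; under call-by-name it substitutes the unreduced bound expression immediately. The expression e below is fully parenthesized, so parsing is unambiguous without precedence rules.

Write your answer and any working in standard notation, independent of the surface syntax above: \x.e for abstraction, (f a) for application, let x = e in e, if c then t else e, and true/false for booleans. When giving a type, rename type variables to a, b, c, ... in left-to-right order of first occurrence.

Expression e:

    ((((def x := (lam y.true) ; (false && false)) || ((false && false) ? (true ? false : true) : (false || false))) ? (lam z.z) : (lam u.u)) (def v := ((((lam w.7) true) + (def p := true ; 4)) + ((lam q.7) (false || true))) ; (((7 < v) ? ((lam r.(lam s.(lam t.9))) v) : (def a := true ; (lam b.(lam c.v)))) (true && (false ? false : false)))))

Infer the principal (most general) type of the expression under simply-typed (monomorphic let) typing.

Answer: a -> Int

Trace:
\y._ : a -> Bool
let x : a -> Bool
  unify Bool ~ Bool
  unify Bool ~ Bool
  unify Bool ~ Bool
  unify Bool ~ Bool
  unify Bool ~ Bool
  unify Bool ~ Bool
  unify Bool ~ Bool
  unify Bool ~ Bool
  unify Bool ~ Bool
  unify Bool ~ Bool
  unify Bool ~ Bool
  unify Bool ~ Bool
  unify Bool ~ Bool
z : b
\z._ : b -> b
u : c
\u._ : c -> c
  unify b -> b ~ c -> c
  unify b ~ c
  unify c ~ c
\w._ : d -> Int
  unify d -> Int ~ Bool -> e
  unify d ~ Bool
  unify Int ~ e
_ _ : Int
  unify Int ~ Int
let p : Bool
  unify Int ~ Int
  unify Int ~ Int
\q._ : f -> Int
  unify Bool ~ Bool
  unify Bool ~ Bool
  unify f -> Int ~ Bool -> g
  unify f ~ Bool
  unify Int ~ g
_ _ : Int
  unify Int ~ Int
let v : Int
  unify Int ~ Int
v : Int
  unify Int ~ Int
  unify Bool ~ Bool
\t._ : j -> Int
\s._ : i -> j -> Int
\r._ : h -> i -> j -> Int
v : Int
  unify h -> i -> j -> Int ~ Int -> k
  unify h ~ Int
  unify i -> j -> Int ~ k
_ _ : i -> j -> Int
let a : Bool
v : Int
\c._ : m -> Int
\b._ : l -> m -> Int
  unify i -> j -> Int ~ l -> m -> Int
  unify i ~ l
  unify j -> Int ~ m -> Int
  unify j ~ m
  unify Int ~ Int
  unify Bool ~ Bool
  unify Bool ~ Bool
  unify Bool ~ Bool
  unify Bool ~ Bool
  unify l -> m -> Int ~ Bool -> n
  unify l ~ Bool
  unify m -> Int ~ n
_ _ : m -> Int
  unify c -> c ~ (m -> Int) -> o
  unify c ~ m -> Int
  unify m -> Int ~ o
_ _ : m -> Int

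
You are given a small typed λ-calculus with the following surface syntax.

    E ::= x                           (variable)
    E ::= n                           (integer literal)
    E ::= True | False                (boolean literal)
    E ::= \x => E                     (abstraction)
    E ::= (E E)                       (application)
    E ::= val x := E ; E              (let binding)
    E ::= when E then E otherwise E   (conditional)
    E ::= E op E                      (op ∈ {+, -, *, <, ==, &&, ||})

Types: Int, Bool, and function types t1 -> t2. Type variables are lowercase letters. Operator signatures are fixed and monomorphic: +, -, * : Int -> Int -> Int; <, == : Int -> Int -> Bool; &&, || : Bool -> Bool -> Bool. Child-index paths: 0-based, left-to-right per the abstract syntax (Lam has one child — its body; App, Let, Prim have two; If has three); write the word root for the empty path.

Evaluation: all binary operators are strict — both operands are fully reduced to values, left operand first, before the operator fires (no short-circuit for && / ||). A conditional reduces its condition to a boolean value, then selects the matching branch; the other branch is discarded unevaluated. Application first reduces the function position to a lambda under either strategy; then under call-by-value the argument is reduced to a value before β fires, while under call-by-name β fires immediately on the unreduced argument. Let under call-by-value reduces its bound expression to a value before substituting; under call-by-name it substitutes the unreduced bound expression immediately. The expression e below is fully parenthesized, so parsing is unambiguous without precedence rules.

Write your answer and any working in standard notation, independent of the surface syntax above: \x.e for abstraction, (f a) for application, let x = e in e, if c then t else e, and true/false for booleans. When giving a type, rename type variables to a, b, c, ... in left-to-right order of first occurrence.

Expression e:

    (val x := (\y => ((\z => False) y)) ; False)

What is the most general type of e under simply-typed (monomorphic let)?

Trace:
\z._ : b -> Bool
y : a
  unify b -> Bool ~ a -> c
  unify b ~ a
  unify Bool ~ c
_ _ : Bool
\y._ : a -> Bool
let x : a -> Bool

Answer: Bool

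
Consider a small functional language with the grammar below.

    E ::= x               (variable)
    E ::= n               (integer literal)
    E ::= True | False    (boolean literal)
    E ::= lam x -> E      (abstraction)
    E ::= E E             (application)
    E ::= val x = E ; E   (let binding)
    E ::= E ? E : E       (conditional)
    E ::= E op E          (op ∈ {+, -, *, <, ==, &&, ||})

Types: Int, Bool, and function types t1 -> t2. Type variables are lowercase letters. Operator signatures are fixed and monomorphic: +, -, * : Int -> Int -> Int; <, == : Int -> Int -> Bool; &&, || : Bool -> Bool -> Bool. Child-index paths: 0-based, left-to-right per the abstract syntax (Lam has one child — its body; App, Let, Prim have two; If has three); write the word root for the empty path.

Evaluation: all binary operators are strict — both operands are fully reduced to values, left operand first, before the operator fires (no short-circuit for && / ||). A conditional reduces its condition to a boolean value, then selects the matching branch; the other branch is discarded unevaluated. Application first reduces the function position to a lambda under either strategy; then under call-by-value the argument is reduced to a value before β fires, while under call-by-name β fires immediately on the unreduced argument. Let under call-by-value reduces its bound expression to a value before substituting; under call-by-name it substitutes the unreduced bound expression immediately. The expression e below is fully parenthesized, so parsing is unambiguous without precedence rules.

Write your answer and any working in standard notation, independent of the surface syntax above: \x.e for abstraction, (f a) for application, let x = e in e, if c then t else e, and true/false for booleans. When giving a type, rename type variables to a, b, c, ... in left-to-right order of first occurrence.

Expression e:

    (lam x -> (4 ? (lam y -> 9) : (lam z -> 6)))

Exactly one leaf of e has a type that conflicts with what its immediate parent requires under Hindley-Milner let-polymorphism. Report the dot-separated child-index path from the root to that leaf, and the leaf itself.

Working:
  unify Int ~ Bool
  FAIL: mismatch Int ~ Bool

Answer: 0.0 : 4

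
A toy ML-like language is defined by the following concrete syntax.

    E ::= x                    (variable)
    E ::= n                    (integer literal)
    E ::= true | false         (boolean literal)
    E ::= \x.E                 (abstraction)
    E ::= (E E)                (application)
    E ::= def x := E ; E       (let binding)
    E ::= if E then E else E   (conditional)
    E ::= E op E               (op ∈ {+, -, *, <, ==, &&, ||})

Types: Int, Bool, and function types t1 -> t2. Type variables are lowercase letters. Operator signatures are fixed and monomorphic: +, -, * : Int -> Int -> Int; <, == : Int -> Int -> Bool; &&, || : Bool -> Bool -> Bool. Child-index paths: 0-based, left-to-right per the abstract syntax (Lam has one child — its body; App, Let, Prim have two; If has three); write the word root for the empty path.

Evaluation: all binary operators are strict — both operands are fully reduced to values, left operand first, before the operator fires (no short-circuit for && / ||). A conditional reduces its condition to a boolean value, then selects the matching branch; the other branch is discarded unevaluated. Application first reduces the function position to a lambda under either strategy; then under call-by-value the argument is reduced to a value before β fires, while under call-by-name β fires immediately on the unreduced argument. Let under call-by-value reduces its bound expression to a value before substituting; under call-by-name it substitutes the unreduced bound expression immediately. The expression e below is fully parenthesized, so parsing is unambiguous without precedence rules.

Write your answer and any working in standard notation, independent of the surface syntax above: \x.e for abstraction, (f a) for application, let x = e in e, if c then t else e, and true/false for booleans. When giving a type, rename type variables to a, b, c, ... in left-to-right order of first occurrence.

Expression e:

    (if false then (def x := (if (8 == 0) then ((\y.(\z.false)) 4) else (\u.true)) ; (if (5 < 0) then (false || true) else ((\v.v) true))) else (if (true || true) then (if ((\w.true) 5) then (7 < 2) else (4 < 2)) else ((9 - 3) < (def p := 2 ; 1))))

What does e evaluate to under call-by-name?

Derivation:
step 0: (if false then (let x = (if (8 == 0) then ((\y.(\z.false)) 4) else (\u.true)) in (if (5 < 0) then (false || true) else ((\v.v) true))) else (if (true || true) then (if ((\w.true) 5) then (7 < 2) else (4 < 2)) else ((9 - 3) < (let p = 2 in 1))))
step 1: [if@root] (if (true || true) then (if ((\w.true) 5) then (7 < 2) else (4 < 2)) else ((9 - 3) < (let p = 2 in 1)))
step 2: [delta@0] (if true then (if ((\w.true) 5) then (7 < 2) else (4 < 2)) else ((9 - 3) < (let p = 2 in 1)))
step 3: [if@root] (if ((\w.true) 5) then (7 < 2) else (4 < 2))
step 4: [beta@0] (if true then (7 < 2) else (4 < 2))
step 5: [if@root] (7 < 2)
step 6: [delta@root] false

Answer: false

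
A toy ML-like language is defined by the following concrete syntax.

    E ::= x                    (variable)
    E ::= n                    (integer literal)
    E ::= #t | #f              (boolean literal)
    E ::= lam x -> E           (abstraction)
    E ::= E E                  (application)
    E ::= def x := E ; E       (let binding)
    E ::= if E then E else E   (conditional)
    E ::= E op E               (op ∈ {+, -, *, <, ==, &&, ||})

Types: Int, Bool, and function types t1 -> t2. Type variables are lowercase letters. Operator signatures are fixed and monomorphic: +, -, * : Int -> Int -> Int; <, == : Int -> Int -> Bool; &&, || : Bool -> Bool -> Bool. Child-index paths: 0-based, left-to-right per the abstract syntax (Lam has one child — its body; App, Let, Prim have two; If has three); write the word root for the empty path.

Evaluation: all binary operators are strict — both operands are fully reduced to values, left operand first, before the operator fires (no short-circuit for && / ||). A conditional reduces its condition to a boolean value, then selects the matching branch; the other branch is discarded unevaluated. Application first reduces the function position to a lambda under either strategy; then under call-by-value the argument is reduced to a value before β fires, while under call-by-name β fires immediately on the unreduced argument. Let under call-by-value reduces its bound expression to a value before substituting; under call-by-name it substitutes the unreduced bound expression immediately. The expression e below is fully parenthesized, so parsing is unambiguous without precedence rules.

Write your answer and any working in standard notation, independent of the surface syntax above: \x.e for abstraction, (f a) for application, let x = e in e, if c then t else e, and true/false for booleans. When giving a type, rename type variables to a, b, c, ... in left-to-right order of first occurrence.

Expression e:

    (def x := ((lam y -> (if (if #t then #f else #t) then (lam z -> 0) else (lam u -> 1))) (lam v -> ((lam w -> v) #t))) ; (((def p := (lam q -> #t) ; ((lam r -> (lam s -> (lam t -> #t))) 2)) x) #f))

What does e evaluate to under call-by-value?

Answer: true

Derivation:
step 0: (let x = ((\y.(if (if true then false else true) then (\z.0) else (\u.1))) (\v.((\w.v) true))) in (((let p = (\q.true) in ((\r.(\s.(\t.true))) 2)) x) false))
step 1: [beta@0] (let x = (if (if true then false else true) then (\z.0) else (\u.1)) in (((let p = (\q.true) in ((\r.(\s.(\t.true))) 2)) x) false))
step 2: [if@0.0] (let x = (if false then (\z.0) else (\u.1)) in (((let p = (\q.true) in ((\r.(\s.(\t.true))) 2)) x) false))
step 3: [if@0] (let x = (\u.1) in (((let p = (\q.true) in ((\r.(\s.(\t.true))) 2)) x) false))
step 4: [let@root] (((let p = (\q.true) in ((\r.(\s.(\t.true))) 2)) (\u.1)) false)
step 5: [let@0.0] ((((\r.(\s.(\t.true))) 2) (\u.1)) false)
step 6: [beta@0.0] (((\s.(\t.true)) (\u.1)) false)
step 7: [beta@0] ((\t.true) false)
step 8: [beta@root] true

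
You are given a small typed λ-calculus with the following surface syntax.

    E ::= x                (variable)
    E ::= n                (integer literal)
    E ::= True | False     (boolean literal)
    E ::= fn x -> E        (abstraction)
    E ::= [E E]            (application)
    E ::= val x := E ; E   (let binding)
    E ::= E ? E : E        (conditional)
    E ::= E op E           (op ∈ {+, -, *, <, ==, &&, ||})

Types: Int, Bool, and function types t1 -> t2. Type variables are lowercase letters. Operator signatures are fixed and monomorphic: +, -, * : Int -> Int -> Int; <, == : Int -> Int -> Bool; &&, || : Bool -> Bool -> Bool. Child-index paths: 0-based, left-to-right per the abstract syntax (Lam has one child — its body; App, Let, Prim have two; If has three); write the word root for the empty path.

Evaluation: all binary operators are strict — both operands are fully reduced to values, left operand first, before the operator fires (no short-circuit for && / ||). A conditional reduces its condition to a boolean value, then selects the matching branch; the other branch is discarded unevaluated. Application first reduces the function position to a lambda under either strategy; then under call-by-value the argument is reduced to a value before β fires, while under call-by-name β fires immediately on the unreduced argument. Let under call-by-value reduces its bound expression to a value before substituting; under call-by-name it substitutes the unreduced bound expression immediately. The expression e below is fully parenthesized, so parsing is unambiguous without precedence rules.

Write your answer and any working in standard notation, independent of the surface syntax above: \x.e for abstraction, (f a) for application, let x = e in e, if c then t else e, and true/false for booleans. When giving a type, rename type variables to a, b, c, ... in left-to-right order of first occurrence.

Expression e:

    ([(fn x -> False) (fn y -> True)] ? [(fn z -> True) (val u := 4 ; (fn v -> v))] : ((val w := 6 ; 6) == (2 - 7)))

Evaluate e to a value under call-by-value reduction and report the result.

Answer: false

Trace:
step 0: (if ((\x.false) (\y.true)) then ((\z.true) (let u = 4 in (\v.v))) else ((let w = 6 in 6) == (2 - 7)))
step 1: [beta@0] (if false then ((\z.true) (let u = 4 in (\v.v))) else ((let w = 6 in 6) == (2 - 7)))
step 2: [if@root] ((let w = 6 in 6) == (2 - 7))
step 3: [let@0] (6 == (2 - 7))
step 4: [delta@1] (6 == -5)
step 5: [delta@root] false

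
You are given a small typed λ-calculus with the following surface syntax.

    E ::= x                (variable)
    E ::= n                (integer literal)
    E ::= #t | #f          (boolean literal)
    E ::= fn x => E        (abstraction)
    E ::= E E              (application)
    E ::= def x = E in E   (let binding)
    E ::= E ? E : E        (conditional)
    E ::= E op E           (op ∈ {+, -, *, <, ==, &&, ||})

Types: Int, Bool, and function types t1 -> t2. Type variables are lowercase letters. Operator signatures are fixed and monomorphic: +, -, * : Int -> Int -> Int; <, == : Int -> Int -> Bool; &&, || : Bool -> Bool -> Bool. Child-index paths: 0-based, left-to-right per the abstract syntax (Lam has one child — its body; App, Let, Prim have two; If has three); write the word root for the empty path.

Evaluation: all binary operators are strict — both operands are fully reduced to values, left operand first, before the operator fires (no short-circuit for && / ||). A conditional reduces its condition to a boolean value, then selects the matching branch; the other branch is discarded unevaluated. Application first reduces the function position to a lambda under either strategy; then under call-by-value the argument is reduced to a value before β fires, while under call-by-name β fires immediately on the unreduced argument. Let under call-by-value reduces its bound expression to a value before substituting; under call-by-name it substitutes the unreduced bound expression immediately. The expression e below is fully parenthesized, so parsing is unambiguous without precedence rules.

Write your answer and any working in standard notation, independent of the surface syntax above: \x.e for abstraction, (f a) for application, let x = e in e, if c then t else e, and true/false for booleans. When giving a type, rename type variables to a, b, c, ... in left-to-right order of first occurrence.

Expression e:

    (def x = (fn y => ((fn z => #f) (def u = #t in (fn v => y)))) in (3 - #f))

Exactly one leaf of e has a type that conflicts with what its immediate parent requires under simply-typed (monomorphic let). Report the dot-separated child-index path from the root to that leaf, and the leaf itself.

Answer: 1.1 : false

Trace:
\z._ : b -> Bool
let u : Bool
y : a
\v._ : c -> a
  unify b -> Bool ~ (c -> a) -> d
  unify b ~ c -> a
  unify Bool ~ d
_ _ : Bool
\y._ : a -> Bool
let x : a -> Bool
  unify Int ~ Int
  unify Bool ~ Int
  FAIL: mismatch Bool ~ Int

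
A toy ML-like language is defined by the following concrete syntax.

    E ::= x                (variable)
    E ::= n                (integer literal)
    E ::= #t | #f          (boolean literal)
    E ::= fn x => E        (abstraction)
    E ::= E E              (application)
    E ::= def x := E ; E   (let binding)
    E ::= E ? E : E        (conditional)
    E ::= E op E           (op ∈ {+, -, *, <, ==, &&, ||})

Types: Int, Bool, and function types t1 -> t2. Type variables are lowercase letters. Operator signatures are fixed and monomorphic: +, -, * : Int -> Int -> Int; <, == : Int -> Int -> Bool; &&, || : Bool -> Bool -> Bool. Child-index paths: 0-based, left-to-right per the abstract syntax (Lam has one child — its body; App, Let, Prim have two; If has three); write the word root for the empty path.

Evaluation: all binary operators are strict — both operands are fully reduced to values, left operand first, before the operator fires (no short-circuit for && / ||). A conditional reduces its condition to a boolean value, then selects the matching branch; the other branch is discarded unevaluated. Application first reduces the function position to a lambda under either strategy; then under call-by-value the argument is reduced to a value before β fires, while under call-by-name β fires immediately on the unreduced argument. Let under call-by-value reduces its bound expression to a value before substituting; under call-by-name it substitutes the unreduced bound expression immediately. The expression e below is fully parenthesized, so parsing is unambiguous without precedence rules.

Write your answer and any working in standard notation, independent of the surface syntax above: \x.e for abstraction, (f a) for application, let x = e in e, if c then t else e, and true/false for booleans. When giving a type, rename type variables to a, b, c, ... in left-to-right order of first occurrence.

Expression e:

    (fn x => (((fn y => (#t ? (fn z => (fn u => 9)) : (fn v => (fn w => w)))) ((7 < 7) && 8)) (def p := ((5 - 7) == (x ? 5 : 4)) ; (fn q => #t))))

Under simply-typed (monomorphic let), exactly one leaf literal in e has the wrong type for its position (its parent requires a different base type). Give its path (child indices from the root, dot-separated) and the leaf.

Derivation:
  unify Bool ~ Bool
\u._ : d -> Int
\z._ : c -> d -> Int
w : f
\w._ : f -> f
\v._ : e -> f -> f
  unify c -> d -> Int ~ e -> f -> f
  unify c ~ e
  unify d -> Int ~ f -> f
  unify d ~ f
  unify Int ~ f
\y._ : b -> e -> Int -> Int
  unify Int ~ Int
  unify Int ~ Int
  unify Bool ~ Bool
  unify Int ~ Bool
  FAIL: mismatch Int ~ Bool

Answer: 0.0.1.1 : 8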